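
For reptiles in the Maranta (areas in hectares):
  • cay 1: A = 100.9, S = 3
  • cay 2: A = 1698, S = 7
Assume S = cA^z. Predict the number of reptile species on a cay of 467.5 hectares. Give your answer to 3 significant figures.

4.75

z = ln(7/3) / ln(1698/100.9) = 0.8473 / 2.8231 = 0.3001
c = 3 / 100.9^0.3001 = 3 / 3.994 = 0.7511
S₃ = 0.7511 × 467.5^0.3001 = 0.7511 × 6.328 ≈ 4.753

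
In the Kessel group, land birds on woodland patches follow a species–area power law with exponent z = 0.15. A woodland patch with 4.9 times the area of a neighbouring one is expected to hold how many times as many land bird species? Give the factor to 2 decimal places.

S₂/S₁ = (A₂/A₁)^z = 4.9^0.15
ln(S₂/S₁) = 0.15 × ln 4.9 = 0.15 × 1.5892 = 0.2384
S₂/S₁ = e^0.2384 ≈ 1.269

1.27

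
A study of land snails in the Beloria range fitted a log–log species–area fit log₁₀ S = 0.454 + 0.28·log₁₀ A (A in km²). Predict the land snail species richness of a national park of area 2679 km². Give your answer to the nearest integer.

S = 2.844 × 2679^0.28
ln S = ln 2.844 + 0.28 × ln 2679 = 1.0454 + 0.28 × 7.8932 = 3.2555
S = e^3.2555 ≈ 25.93

26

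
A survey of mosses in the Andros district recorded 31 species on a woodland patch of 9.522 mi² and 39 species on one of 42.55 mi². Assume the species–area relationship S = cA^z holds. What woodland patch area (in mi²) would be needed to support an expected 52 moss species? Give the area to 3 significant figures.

278 mi²

z = ln(39/31) / ln(42.55/9.522) = 0.2296 / 1.4971 = 0.1533
c = 31 / 9.522^0.1533 = 31 / 1.413 = 21.94
A = (52/21.94)^(1/0.1533) ⇒ ln A = ln(2.37)/0.1533 = 5.6267
A = e^5.6267 ≈ 277.7 mi²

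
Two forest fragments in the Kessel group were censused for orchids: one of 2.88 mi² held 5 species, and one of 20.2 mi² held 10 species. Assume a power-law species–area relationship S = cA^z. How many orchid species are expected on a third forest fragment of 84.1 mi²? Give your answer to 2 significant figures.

17

z = ln(10/5) / ln(20.2/2.88) = 0.6931 / 1.9479 = 0.3558
c = 5 / 2.88^0.3558 = 5 / 1.457 = 3.432
S₃ = 3.432 × 84.1^0.3558 = 3.432 × 4.841 ≈ 16.61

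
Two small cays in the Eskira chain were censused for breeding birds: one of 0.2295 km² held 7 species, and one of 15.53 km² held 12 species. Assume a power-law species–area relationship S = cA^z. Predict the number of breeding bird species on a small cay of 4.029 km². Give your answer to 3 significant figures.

z = ln(12/7) / ln(15.53/0.2295) = 0.5390 / 4.2146 = 0.1279
c = 7 / 0.2295^0.1279 = 7 / 0.8284 = 8.45
S₃ = 8.45 × 4.029^0.1279 = 8.45 × 1.195 ≈ 10.1

10.1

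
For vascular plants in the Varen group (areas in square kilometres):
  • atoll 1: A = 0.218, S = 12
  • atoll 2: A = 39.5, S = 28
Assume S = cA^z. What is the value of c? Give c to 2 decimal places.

15.38

z = ln(S₂/S₁) / ln(A₂/A₁) = ln(28/12) / ln(39.5/0.218) = 0.8473 / 5.1996 = 0.1630
c = S₁ / A₁^z = 12 / 0.218^0.1630 = 12 / 0.7802 = 15.38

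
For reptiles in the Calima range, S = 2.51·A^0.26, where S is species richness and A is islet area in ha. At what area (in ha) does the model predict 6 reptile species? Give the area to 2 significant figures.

6 = 2.51 × A^0.26  ⇒  A^0.26 = 6/2.51 = 2.39
ln A = ln(2.39) / 0.26 = 0.8715 / 0.26 = 3.3518
A = e^3.3518 ≈ 28.56 ha

29 ha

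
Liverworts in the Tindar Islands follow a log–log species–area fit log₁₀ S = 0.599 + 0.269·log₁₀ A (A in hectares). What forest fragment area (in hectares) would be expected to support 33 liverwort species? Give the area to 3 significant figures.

33 = 3.972 × A^0.269  ⇒  A^0.269 = 33/3.972 = 8.308
ln A = ln(8.308) / 0.269 = 2.1173 / 0.269 = 7.8709
A = e^7.8709 ≈ 2620 hectares

2620 hectares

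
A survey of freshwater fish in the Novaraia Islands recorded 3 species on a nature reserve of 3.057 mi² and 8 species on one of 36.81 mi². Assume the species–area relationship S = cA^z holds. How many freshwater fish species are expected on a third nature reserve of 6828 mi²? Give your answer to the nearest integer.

63

z = ln(8/3) / ln(36.81/3.057) = 0.9808 / 2.4883 = 0.3942
c = 3 / 3.057^0.3942 = 3 / 1.553 = 1.931
S₃ = 1.931 × 6828^0.3942 = 1.931 × 32.46 ≈ 62.69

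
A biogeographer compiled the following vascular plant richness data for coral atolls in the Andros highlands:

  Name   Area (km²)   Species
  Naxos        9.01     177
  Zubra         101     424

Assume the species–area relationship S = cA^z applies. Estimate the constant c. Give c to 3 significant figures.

z = ln(S₂/S₁) / ln(A₂/A₁) = ln(424/177) / ln(101/9.01) = 0.8736 / 2.4168 = 0.3615
c = S₁ / A₁^z = 177 / 9.01^0.3615 = 177 / 2.214 = 79.96

80.0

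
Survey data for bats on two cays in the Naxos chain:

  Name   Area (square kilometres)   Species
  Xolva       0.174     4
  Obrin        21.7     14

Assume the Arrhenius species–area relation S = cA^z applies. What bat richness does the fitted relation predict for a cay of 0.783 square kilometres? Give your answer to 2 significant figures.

5.9

z = ln(14/4) / ln(21.7/0.174) = 1.2528 / 4.8260 = 0.2596
c = 4 / 0.174^0.2596 = 4 / 0.6351 = 6.298
S₃ = 6.298 × 0.783^0.2596 = 6.298 × 0.9385 ≈ 5.911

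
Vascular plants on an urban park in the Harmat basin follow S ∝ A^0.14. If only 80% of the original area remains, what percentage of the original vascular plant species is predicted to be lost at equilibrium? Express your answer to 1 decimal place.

S_new/S_old = (A_new/A_old)^z = 0.8^0.14
= exp(0.14 × ln 0.8) = exp(0.14 × -0.2231) = exp(-0.0312) ≈ 0.9692
Fraction lost = 1 − 0.9692 = 0.03076

3.1%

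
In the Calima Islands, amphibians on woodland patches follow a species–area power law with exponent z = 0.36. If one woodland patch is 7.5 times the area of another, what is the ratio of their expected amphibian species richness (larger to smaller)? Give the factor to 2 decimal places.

2.07

S₂/S₁ = (A₂/A₁)^z = 7.5^0.36
ln(S₂/S₁) = 0.36 × ln 7.5 = 0.36 × 2.0149 = 0.7254
S₂/S₁ = e^0.7254 ≈ 2.065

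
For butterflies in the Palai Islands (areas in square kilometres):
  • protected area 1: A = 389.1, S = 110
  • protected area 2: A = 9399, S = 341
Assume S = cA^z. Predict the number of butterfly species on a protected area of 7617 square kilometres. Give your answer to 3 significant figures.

316

z = ln(341/110) / ln(9399/389.1) = 1.1314 / 3.1845 = 0.3553
c = 110 / 389.1^0.3553 = 110 / 8.321 = 13.22
S₃ = 13.22 × 7617^0.3553 = 13.22 × 23.94 ≈ 316.5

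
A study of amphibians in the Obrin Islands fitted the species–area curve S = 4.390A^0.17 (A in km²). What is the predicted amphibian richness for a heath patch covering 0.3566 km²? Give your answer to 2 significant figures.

S = 4.39 × 0.3566^0.17
ln S = ln 4.39 + 0.17 × ln 0.3566 = 1.4793 + 0.17 × -1.0311 = 1.3040
S = e^1.3040 ≈ 3.684

3.7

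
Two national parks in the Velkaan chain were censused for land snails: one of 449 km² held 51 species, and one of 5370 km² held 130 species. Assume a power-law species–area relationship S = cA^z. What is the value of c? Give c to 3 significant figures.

z = ln(S₂/S₁) / ln(A₂/A₁) = ln(130/51) / ln(5370/449) = 0.9357 / 2.4816 = 0.3771
c = S₁ / A₁^z = 51 / 449^0.3771 = 51 / 10 = 5.099

5.10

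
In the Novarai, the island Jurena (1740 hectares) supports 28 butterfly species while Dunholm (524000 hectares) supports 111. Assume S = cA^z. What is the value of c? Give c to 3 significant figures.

z = ln(S₂/S₁) / ln(A₂/A₁) = ln(111/28) / ln(524000/1740) = 1.3773 / 5.7076 = 0.2413
c = S₁ / A₁^z = 28 / 1740^0.2413 = 28 / 6.053 = 4.626

4.63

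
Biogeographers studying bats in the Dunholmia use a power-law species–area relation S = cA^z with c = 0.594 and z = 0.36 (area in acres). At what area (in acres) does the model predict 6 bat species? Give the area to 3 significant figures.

6 = 0.594 × A^0.36  ⇒  A^0.36 = 6/0.594 = 10.1
ln A = ln(10.1) / 0.36 = 2.3126 / 0.36 = 6.4240
A = e^6.4240 ≈ 616.5 acres

616 acres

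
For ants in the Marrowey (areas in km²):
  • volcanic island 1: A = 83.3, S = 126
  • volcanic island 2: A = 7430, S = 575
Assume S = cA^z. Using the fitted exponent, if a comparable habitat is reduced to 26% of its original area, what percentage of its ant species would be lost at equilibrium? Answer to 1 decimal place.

z = ln(575/126) / ln(7430/83.3) = 1.5181 / 4.4908 = 0.3380
S_new/S_old = (A_new/A_old)^z = 0.26^0.3380 = exp(0.3380 × -1.3471) = 0.6342
Fraction lost = 1 − 0.6342 = 0.3658

36.6%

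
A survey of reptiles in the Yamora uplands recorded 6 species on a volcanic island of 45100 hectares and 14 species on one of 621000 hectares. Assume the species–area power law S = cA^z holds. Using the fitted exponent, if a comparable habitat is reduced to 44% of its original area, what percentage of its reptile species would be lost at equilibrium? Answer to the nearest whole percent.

z = ln(14/6) / ln(621000/45100) = 0.8473 / 2.6224 = 0.3231
S_new/S_old = (A_new/A_old)^z = 0.44^0.3231 = exp(0.3231 × -0.8210) = 0.767
Fraction lost = 1 − 0.767 = 0.233

23%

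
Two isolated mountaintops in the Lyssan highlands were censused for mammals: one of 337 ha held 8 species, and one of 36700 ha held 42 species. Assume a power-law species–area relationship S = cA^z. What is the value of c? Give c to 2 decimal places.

z = ln(S₂/S₁) / ln(A₂/A₁) = ln(42/8) / ln(36700/337) = 1.6582 / 4.6904 = 0.3535
c = S₁ / A₁^z = 8 / 337^0.3535 = 8 / 7.827 = 1.022

1.02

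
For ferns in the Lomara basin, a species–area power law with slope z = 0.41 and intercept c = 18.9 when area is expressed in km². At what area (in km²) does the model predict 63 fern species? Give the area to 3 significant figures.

18.9 km²

63 = 18.9 × A^0.41  ⇒  A^0.41 = 63/18.9 = 3.333
ln A = ln(3.333) / 0.41 = 1.2040 / 0.41 = 2.9365
A = e^2.9365 ≈ 18.85 km²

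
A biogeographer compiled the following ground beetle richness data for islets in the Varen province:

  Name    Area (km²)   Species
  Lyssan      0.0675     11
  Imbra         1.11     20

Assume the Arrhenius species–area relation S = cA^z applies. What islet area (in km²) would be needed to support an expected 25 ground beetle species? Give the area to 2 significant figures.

3.2 km²

z = ln(20/11) / ln(1.11/0.0675) = 0.5978 / 2.8000 = 0.2135
c = 11 / 0.0675^0.2135 = 11 / 0.5624 = 19.56
A = (25/19.56)^(1/0.2135) ⇒ ln A = ln(1.278)/0.2135 = 1.1495
A = e^1.1495 ≈ 3.156 km²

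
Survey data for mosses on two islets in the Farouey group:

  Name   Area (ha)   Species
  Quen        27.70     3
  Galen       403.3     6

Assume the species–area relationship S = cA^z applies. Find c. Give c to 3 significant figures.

1.27

z = ln(S₂/S₁) / ln(A₂/A₁) = ln(6/3) / ln(403.3/27.7) = 0.6931 / 2.6782 = 0.2588
c = S₁ / A₁^z = 3 / 27.7^0.2588 = 3 / 2.362 = 1.27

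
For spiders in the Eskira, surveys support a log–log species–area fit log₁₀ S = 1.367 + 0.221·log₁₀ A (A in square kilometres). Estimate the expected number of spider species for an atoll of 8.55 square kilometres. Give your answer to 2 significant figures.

37

S = 23.28 × 8.55^0.221
ln S = ln 23.28 + 0.221 × ln 8.55 = 3.1476 + 0.221 × 2.1459 = 3.6219
S = e^3.6219 ≈ 37.41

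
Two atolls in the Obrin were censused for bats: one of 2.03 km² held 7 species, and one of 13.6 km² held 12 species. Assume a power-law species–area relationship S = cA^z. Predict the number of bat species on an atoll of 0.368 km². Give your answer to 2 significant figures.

4.3

z = ln(12/7) / ln(13.6/2.03) = 0.5390 / 1.9020 = 0.2834
c = 7 / 2.03^0.2834 = 7 / 1.222 = 5.727
S₃ = 5.727 × 0.368^0.2834 = 5.727 × 0.7533 ≈ 4.315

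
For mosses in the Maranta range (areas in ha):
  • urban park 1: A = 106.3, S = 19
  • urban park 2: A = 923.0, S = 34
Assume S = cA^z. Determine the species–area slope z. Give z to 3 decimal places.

Taking logs: ln S = ln c + z ln A, so z = (ln S₂ − ln S₁)/(ln A₂ − ln A₁).
z = ln(34/19) / ln(923/106.3) = ln(1.789) / ln(8.683) = 0.5819 / 2.1614 = 0.2692

0.269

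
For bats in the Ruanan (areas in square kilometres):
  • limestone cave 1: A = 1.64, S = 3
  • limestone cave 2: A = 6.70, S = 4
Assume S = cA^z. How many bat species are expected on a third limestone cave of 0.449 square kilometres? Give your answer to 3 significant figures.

2.30

z = ln(4/3) / ln(6.7/1.64) = 0.2877 / 1.4074 = 0.2044
c = 3 / 1.64^0.2044 = 3 / 1.106 = 2.711
S₃ = 2.711 × 0.449^0.2044 = 2.711 × 0.849 ≈ 2.302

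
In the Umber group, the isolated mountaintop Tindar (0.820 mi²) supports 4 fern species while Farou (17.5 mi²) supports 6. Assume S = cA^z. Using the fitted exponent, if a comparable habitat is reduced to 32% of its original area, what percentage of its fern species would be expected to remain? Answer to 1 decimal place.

z = ln(6/4) / ln(17.5/0.82) = 0.4055 / 3.0607 = 0.1325
S_new/S_old = (A_new/A_old)^z = 0.32^0.1325 = exp(0.1325 × -1.1394) = 0.8599

86.0%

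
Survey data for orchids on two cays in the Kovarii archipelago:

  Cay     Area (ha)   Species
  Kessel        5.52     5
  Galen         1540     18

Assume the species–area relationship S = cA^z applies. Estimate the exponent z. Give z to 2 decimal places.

Taking logs: ln S = ln c + z ln A, so z = (ln S₂ − ln S₁)/(ln A₂ − ln A₁).
z = ln(18/5) / ln(1540/5.52) = ln(3.6) / ln(279) = 1.2809 / 5.6312 = 0.2275

0.23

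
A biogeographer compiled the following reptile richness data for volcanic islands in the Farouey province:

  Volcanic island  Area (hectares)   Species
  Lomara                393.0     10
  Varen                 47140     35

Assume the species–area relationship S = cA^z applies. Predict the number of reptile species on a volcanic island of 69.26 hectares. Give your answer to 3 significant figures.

6.35

z = ln(35/10) / ln(47140/393) = 1.2528 / 4.7871 = 0.2617
c = 10 / 393^0.2617 = 10 / 4.775 = 2.094
S₃ = 2.094 × 69.26^0.2617 = 2.094 × 3.031 ≈ 6.349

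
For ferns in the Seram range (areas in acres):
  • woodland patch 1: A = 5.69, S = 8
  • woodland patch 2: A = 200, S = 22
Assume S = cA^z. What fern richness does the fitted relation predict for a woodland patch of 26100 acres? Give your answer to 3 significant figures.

z = ln(22/8) / ln(200/5.69) = 1.0116 / 3.5596 = 0.2842
c = 8 / 5.69^0.2842 = 8 / 1.639 = 4.881
S₃ = 4.881 × 26100^0.2842 = 4.881 × 18 ≈ 87.83

87.8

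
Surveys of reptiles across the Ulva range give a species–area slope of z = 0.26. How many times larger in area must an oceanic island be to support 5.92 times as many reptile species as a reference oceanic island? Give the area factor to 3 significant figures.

(A₂/A₁)^0.26 = 5.92, so A₂/A₁ = 5.92^(1/0.26) = 5.92^3.846
ln(A₂/A₁) = ln 5.92 / 0.26 = 1.7783 / 0.26 = 6.8398
A₂/A₁ = e^6.8398 ≈ 934.3

934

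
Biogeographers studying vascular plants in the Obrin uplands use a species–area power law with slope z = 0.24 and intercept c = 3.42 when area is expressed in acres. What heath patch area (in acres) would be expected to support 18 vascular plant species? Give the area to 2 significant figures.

1000 acres

18 = 3.42 × A^0.24  ⇒  A^0.24 = 18/3.42 = 5.263
ln A = ln(5.263) / 0.24 = 1.6607 / 0.24 = 6.9197
A = e^6.9197 ≈ 1012 acres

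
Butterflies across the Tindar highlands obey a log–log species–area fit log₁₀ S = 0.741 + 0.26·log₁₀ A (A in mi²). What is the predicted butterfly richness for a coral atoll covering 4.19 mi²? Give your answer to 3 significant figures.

7.99

S = 5.508 × 4.19^0.26
ln S = ln 5.508 + 0.26 × ln 4.19 = 1.7062 + 0.26 × 1.4327 = 2.0787
S = e^2.0787 ≈ 7.994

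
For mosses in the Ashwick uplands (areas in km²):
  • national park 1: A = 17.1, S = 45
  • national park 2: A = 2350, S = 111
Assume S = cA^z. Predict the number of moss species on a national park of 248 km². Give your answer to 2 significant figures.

z = ln(111/45) / ln(2350/17.1) = 0.9029 / 4.9231 = 0.1834
c = 45 / 17.1^0.1834 = 45 / 1.683 = 26.74
S₃ = 26.74 × 248^0.1834 = 26.74 × 2.749 ≈ 73.49

73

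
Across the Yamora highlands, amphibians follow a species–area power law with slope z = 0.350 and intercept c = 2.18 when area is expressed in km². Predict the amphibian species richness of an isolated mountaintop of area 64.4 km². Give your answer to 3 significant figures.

9.37

S = 2.18 × 64.4^0.35
ln S = ln 2.18 + 0.35 × ln 64.4 = 0.7793 + 0.35 × 4.1651 = 2.2371
S = e^2.2371 ≈ 9.366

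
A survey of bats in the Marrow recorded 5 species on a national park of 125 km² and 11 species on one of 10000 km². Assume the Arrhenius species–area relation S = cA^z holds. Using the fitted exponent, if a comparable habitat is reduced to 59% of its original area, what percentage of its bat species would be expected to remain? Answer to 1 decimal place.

90.9%

z = ln(11/5) / ln(10000/125) = 0.7885 / 4.3820 = 0.1799
S_new/S_old = (A_new/A_old)^z = 0.59^0.1799 = exp(0.1799 × -0.5276) = 0.9094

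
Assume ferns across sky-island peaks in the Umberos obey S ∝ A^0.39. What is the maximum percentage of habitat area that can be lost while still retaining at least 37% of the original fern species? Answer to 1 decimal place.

Need (A_new/A_old)^0.39 = 0.37, so A_new/A_old = 0.37^(1/0.39) = 0.37^2.564
ln(A_new/A_old) = ln 0.37 / 0.39 = -0.9943 / 0.39 = -2.5494
A_new/A_old = e^-2.5494 ≈ 0.07813
Fraction that can be lost = 1 − 0.07813 = 0.9219

92.2%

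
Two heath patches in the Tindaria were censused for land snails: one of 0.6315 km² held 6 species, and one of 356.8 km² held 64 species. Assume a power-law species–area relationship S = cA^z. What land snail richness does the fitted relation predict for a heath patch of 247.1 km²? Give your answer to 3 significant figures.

55.8

z = ln(64/6) / ln(356.8/0.6315) = 2.3671 / 6.3368 = 0.3735
c = 6 / 0.6315^0.3735 = 6 / 0.8422 = 7.124
S₃ = 7.124 × 247.1^0.3735 = 7.124 × 7.832 ≈ 55.79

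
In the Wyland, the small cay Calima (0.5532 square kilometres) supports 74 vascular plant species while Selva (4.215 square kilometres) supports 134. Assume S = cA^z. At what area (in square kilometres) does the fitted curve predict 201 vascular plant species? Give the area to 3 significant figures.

16.9 square kilometres

z = ln(134/74) / ln(4.215/0.5532) = 0.5938 / 2.0307 = 0.2924
c = 74 / 0.5532^0.2924 = 74 / 0.841 = 87.99
A = (201/87.99)^(1/0.2924) ⇒ ln A = ln(2.284)/0.2924 = 2.8253
A = e^2.8253 ≈ 16.87 square kilometres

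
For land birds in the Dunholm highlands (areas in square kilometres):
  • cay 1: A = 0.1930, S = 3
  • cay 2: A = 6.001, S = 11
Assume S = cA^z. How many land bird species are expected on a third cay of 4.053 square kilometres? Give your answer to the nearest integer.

9

z = ln(11/3) / ln(6.001/0.193) = 1.2993 / 3.4370 = 0.3780
c = 3 / 0.193^0.3780 = 3 / 0.5369 = 5.587
S₃ = 5.587 × 4.053^0.3780 = 5.587 × 1.697 ≈ 9.483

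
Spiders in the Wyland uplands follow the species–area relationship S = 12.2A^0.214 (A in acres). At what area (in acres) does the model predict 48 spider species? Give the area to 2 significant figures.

48 = 12.2 × A^0.214  ⇒  A^0.214 = 48/12.2 = 3.934
ln A = ln(3.934) / 0.214 = 1.3698 / 0.214 = 6.4008
A = e^6.4008 ≈ 602.3 acres

600 acres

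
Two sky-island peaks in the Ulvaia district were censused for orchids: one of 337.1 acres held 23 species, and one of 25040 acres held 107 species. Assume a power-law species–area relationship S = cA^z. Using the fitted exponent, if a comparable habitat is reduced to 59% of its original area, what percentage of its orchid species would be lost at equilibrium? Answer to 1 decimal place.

17.2%

z = ln(107/23) / ln(25040/337.1) = 1.5373 / 4.3079 = 0.3569
S_new/S_old = (A_new/A_old)^z = 0.59^0.3569 = exp(0.3569 × -0.5276) = 0.8284
Fraction lost = 1 − 0.8284 = 0.1716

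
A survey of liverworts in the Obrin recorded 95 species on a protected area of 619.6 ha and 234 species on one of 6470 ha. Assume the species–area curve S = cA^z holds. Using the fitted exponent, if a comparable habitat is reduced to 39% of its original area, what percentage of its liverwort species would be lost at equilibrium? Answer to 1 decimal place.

30.4%

z = ln(234/95) / ln(6470/619.6) = 0.9014 / 2.3459 = 0.3843
S_new/S_old = (A_new/A_old)^z = 0.39^0.3843 = exp(0.3843 × -0.9416) = 0.6964
Fraction lost = 1 − 0.6964 = 0.3036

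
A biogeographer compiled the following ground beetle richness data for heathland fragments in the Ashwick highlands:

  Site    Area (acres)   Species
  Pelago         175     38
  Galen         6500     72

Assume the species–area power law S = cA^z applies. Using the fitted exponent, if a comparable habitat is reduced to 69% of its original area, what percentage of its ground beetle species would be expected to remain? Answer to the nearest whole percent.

z = ln(72/38) / ln(6500/175) = 0.6391 / 3.6148 = 0.1768
S_new/S_old = (A_new/A_old)^z = 0.69^0.1768 = exp(0.1768 × -0.3711) = 0.9365

94%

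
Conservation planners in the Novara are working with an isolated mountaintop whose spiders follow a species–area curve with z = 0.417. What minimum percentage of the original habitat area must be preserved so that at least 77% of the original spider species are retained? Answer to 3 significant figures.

53.4%

Need (A_new/A_old)^0.417 = 0.77, so A_new/A_old = 0.77^(1/0.417) = 0.77^2.398
ln(A_new/A_old) = ln 0.77 / 0.417 = -0.2614 / 0.417 = -0.6268
A_new/A_old = e^-0.6268 ≈ 0.5343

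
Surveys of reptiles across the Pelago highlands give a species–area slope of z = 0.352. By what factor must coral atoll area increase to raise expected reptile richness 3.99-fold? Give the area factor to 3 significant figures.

51.0

(A₂/A₁)^0.352 = 3.99, so A₂/A₁ = 3.99^(1/0.352) = 3.99^2.841
ln(A₂/A₁) = ln 3.99 / 0.352 = 1.3838 / 0.352 = 3.9312
A₂/A₁ = e^3.9312 ≈ 50.97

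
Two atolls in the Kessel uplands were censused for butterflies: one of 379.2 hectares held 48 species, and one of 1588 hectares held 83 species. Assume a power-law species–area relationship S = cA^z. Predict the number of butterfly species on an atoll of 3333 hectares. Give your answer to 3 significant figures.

110

z = ln(83/48) / ln(1588/379.2) = 0.5476 / 1.4322 = 0.3824
c = 48 / 379.2^0.3824 = 48 / 9.685 = 4.956
S₃ = 4.956 × 3333^0.3824 = 4.956 × 22.24 ≈ 110.2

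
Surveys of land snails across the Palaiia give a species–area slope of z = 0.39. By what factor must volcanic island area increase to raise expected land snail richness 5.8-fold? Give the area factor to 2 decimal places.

90.68

(A₂/A₁)^0.39 = 5.8, so A₂/A₁ = 5.8^(1/0.39) = 5.8^2.564
ln(A₂/A₁) = ln 5.8 / 0.39 = 1.7579 / 0.39 = 4.5073
A₂/A₁ = e^4.5073 ≈ 90.68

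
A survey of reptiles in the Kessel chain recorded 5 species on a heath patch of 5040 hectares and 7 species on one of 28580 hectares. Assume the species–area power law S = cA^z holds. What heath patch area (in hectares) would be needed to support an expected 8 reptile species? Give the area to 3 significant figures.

56900 hectares

z = ln(7/5) / ln(28580/5040) = 0.3365 / 1.7353 = 0.1939
c = 5 / 5040^0.1939 = 5 / 5.223 = 0.9574
A = (8/0.9574)^(1/0.1939) ⇒ ln A = ln(8.356)/0.1939 = 10.9491
A = e^10.9491 ≈ 56904 hectares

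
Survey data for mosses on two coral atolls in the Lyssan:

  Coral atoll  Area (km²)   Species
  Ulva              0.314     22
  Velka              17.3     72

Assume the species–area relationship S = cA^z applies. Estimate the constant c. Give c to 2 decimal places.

z = ln(S₂/S₁) / ln(A₂/A₁) = ln(72/22) / ln(17.3/0.314) = 1.1856 / 4.0091 = 0.2957
c = S₁ / A₁^z = 22 / 0.314^0.2957 = 22 / 0.7099 = 30.99

30.99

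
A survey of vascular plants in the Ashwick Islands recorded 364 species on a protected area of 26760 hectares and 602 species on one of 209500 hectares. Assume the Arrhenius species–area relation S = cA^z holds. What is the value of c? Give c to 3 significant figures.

30.1

z = ln(S₂/S₁) / ln(A₂/A₁) = ln(602/364) / ln(209500/26760) = 0.5031 / 2.0578 = 0.2445
c = S₁ / A₁^z = 364 / 26760^0.2445 = 364 / 12.09 = 30.11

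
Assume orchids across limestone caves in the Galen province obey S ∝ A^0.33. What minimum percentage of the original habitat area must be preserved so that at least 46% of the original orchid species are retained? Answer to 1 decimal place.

9.5%

Need (A_new/A_old)^0.33 = 0.46, so A_new/A_old = 0.46^(1/0.33) = 0.46^3.03
ln(A_new/A_old) = ln 0.46 / 0.33 = -0.7765 / 0.33 = -2.3531
A_new/A_old = e^-2.3531 ≈ 0.09507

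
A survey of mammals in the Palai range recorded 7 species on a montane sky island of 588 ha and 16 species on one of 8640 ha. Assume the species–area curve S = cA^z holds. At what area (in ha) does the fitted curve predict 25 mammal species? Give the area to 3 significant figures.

36900 ha

z = ln(16/7) / ln(8640/588) = 0.8267 / 2.6874 = 0.3076
c = 7 / 588^0.3076 = 7 / 7.11 = 0.9845
A = (25/0.9845)^(1/0.3076) ⇒ ln A = ln(25.39)/0.3076 = 10.5150
A = e^10.5150 ≈ 36864 ha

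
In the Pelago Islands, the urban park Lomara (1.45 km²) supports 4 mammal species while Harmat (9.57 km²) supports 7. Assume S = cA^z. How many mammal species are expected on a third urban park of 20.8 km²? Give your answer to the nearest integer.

z = ln(7/4) / ln(9.57/1.45) = 0.5596 / 1.8871 = 0.2966
c = 4 / 1.45^0.2966 = 4 / 1.116 = 3.583
S₃ = 3.583 × 20.8^0.2966 = 3.583 × 2.46 ≈ 8.812

9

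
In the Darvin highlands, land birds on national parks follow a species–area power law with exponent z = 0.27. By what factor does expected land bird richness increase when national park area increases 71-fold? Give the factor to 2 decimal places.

S₂/S₁ = (A₂/A₁)^z = 71^0.27
ln(S₂/S₁) = 0.27 × ln 71 = 0.27 × 4.2627 = 1.1509
S₂/S₁ = e^1.1509 ≈ 3.161

3.16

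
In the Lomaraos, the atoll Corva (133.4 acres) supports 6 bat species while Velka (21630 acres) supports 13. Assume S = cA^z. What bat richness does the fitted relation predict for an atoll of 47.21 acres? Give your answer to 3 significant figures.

z = ln(13/6) / ln(21630/133.4) = 0.7732 / 5.0885 = 0.1519
c = 6 / 133.4^0.1519 = 6 / 2.103 = 2.853
S₃ = 2.853 × 47.21^0.1519 = 2.853 × 1.796 ≈ 5.124

5.12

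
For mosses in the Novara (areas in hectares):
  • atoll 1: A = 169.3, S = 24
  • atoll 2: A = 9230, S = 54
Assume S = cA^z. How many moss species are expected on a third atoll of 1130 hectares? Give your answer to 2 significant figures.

z = ln(54/24) / ln(9230/169.3) = 0.8109 / 3.9985 = 0.2028
c = 24 / 169.3^0.2028 = 24 / 2.831 = 8.477
S₃ = 8.477 × 1130^0.2028 = 8.477 × 4.161 ≈ 35.27

35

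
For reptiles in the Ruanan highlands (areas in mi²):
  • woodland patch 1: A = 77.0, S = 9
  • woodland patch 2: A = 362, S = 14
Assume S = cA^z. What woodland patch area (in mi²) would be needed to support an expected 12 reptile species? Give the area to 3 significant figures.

z = ln(14/9) / ln(362/77) = 0.4418 / 1.5478 = 0.2855
c = 9 / 77^0.2855 = 9 / 3.455 = 2.605
A = (12/2.605)^(1/0.2855) ⇒ ln A = ln(4.607)/0.2855 = 5.3516
A = e^5.3516 ≈ 210.9 mi²

211 mi²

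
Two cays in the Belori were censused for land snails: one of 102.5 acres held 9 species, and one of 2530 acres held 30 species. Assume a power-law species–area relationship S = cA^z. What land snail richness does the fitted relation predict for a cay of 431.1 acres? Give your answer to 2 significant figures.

15

z = ln(30/9) / ln(2530/102.5) = 1.2040 / 3.2061 = 0.3755
c = 9 / 102.5^0.3755 = 9 / 5.69 = 1.582
S₃ = 1.582 × 431.1^0.3755 = 1.582 × 9.758 ≈ 15.44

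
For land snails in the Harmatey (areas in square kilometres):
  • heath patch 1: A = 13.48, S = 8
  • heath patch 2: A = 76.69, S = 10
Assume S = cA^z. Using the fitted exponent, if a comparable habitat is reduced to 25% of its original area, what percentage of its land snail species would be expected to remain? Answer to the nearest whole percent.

z = ln(10/8) / ln(76.69/13.48) = 0.2231 / 1.7386 = 0.1283
S_new/S_old = (A_new/A_old)^z = 0.25^0.1283 = exp(0.1283 × -1.3863) = 0.837

84%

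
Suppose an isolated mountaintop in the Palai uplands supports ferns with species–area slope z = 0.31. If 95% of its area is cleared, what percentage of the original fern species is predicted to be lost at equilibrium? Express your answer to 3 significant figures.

S_new/S_old = (A_new/A_old)^z = 0.05^0.31
= exp(0.31 × ln 0.05) = exp(0.31 × -2.9957) = exp(-0.9287) ≈ 0.3951
Fraction lost = 1 − 0.3951 = 0.6049

60.5%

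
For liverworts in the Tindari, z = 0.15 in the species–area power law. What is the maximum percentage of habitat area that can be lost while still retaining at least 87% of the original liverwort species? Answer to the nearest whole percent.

60%

Need (A_new/A_old)^0.15 = 0.87, so A_new/A_old = 0.87^(1/0.15) = 0.87^6.667
ln(A_new/A_old) = ln 0.87 / 0.15 = -0.1393 / 0.15 = -0.9284
A_new/A_old = e^-0.9284 ≈ 0.3952
Fraction that can be lost = 1 − 0.3952 = 0.6048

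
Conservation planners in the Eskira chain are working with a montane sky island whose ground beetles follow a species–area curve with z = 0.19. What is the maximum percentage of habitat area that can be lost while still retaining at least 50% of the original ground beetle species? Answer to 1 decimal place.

97.4%

Need (A_new/A_old)^0.19 = 0.5, so A_new/A_old = 0.5^(1/0.19) = 0.5^5.263
ln(A_new/A_old) = ln 0.5 / 0.19 = -0.6931 / 0.19 = -3.6481
A_new/A_old = e^-3.6481 ≈ 0.02604
Fraction that can be lost = 1 − 0.02604 = 0.974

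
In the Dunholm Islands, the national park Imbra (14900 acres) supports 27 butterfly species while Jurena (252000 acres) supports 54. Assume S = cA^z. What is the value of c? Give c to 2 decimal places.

z = ln(S₂/S₁) / ln(A₂/A₁) = ln(54/27) / ln(252000/14900) = 0.6931 / 2.8281 = 0.2451
c = S₁ / A₁^z = 27 / 14900^0.2451 = 27 / 10.54 = 2.562

2.56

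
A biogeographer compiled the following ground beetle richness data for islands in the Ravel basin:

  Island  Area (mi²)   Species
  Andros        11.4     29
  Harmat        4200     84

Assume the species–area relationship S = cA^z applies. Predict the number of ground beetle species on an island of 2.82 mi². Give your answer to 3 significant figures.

z = ln(84/29) / ln(4200/11.4) = 1.0635 / 5.9092 = 0.1800
c = 29 / 11.4^0.1800 = 29 / 1.55 = 18.71
S₃ = 18.71 × 2.82^0.1800 = 18.71 × 1.205 ≈ 22.55

22.6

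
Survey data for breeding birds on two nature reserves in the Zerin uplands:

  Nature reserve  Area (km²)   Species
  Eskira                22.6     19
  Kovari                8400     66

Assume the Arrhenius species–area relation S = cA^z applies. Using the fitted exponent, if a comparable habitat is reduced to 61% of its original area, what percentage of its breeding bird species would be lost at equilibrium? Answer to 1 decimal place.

9.9%

z = ln(66/19) / ln(8400/22.6) = 1.2452 / 5.9180 = 0.2104
S_new/S_old = (A_new/A_old)^z = 0.61^0.2104 = exp(0.2104 × -0.4943) = 0.9012
Fraction lost = 1 − 0.9012 = 0.09878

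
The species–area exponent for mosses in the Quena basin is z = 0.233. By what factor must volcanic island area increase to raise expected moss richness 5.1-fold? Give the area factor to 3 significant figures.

(A₂/A₁)^0.233 = 5.1, so A₂/A₁ = 5.1^(1/0.233) = 5.1^4.292
ln(A₂/A₁) = ln 5.1 / 0.233 = 1.6292 / 0.233 = 6.9924
A₂/A₁ = e^6.9924 ≈ 1088

1090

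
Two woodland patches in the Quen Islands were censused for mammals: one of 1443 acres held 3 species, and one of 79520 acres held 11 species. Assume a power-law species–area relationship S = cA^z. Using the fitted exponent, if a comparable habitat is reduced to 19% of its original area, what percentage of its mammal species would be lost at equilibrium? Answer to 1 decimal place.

41.6%

z = ln(11/3) / ln(79520/1443) = 1.2993 / 4.0093 = 0.3241
S_new/S_old = (A_new/A_old)^z = 0.19^0.3241 = exp(0.3241 × -1.6607) = 0.5838
Fraction lost = 1 − 0.5838 = 0.4162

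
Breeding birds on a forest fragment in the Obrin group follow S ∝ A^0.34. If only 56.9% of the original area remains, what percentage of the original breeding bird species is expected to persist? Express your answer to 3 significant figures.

S_new/S_old = (A_new/A_old)^z = 0.569^0.34
= exp(0.34 × ln 0.569) = exp(0.34 × -0.5639) = exp(-0.1917) ≈ 0.8255

82.6%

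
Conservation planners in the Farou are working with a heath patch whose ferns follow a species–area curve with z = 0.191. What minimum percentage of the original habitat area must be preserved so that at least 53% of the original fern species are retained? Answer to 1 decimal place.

3.6%

Need (A_new/A_old)^0.191 = 0.53, so A_new/A_old = 0.53^(1/0.191) = 0.53^5.236
ln(A_new/A_old) = ln 0.53 / 0.191 = -0.6349 / 0.191 = -3.3240
A_new/A_old = e^-3.3240 ≈ 0.03601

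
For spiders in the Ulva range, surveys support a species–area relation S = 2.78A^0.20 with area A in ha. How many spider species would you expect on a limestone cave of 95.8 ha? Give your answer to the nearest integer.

S = 2.78 × 95.8^0.2 = 2.78 × 2.49 ≈ 6.923

7 species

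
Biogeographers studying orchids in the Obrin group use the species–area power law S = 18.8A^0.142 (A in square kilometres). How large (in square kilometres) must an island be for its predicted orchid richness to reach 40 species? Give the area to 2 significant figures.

40 = 18.8 × A^0.142  ⇒  A^0.142 = 40/18.8 = 2.128
ln A = ln(2.128) / 0.142 = 0.7550 / 0.142 = 5.3171
A = e^5.3171 ≈ 203.8 square kilometres

200 square kilometres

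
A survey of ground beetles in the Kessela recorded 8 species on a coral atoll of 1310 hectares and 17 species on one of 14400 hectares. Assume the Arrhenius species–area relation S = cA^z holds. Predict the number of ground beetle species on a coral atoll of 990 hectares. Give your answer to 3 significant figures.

7.33

z = ln(17/8) / ln(14400/1310) = 0.7538 / 2.3972 = 0.3144
c = 8 / 1310^0.3144 = 8 / 9.554 = 0.8373
S₃ = 0.8373 × 990^0.3144 = 0.8373 × 8.749 ≈ 7.326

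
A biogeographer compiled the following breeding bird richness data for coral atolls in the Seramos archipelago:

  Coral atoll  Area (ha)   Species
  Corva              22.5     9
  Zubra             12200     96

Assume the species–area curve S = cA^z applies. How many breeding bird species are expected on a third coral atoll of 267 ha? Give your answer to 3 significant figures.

22.8

z = ln(96/9) / ln(12200/22.5) = 2.3671 / 6.2957 = 0.3760
c = 9 / 22.5^0.3760 = 9 / 3.224 = 2.791
S₃ = 2.791 × 267^0.3760 = 2.791 × 8.172 ≈ 22.81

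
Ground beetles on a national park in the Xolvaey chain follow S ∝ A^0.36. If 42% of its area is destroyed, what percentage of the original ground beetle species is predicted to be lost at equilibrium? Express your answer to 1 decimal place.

S_new/S_old = (A_new/A_old)^z = 0.58^0.36
= exp(0.36 × ln 0.58) = exp(0.36 × -0.5447) = exp(-0.1961) ≈ 0.8219
Fraction lost = 1 − 0.8219 = 0.1781

17.8%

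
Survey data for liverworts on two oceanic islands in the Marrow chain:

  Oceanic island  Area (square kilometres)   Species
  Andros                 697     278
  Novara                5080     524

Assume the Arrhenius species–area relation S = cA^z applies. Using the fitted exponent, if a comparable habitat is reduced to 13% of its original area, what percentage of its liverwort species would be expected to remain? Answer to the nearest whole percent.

52%

z = ln(524/278) / ln(5080/697) = 0.6339 / 1.9863 = 0.3191
S_new/S_old = (A_new/A_old)^z = 0.13^0.3191 = exp(0.3191 × -2.0402) = 0.5215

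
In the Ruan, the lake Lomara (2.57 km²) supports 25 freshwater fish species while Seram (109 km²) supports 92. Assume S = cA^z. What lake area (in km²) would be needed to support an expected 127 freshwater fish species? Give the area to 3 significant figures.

276 km²

z = ln(92/25) / ln(109/2.57) = 1.3029 / 3.7474 = 0.3477
c = 25 / 2.57^0.3477 = 25 / 1.388 = 18.01
A = (127/18.01)^(1/0.3477) ⇒ ln A = ln(7.053)/0.3477 = 5.6186
A = e^5.6186 ≈ 275.5 km²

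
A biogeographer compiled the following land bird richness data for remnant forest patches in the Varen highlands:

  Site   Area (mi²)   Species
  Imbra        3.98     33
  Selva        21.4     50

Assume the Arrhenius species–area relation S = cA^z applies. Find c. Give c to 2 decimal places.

z = ln(S₂/S₁) / ln(A₂/A₁) = ln(50/33) / ln(21.4/3.98) = 0.4155 / 1.6821 = 0.2470
c = S₁ / A₁^z = 33 / 3.98^0.2470 = 33 / 1.407 = 23.46

23.46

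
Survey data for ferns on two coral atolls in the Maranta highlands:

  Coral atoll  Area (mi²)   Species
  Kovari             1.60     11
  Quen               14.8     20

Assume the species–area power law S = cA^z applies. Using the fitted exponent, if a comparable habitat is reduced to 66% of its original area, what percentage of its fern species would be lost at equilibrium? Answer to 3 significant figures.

z = ln(20/11) / ln(14.8/1.6) = 0.5978 / 2.2246 = 0.2687
S_new/S_old = (A_new/A_old)^z = 0.66^0.2687 = exp(0.2687 × -0.4155) = 0.8943
Fraction lost = 1 − 0.8943 = 0.1057

10.6%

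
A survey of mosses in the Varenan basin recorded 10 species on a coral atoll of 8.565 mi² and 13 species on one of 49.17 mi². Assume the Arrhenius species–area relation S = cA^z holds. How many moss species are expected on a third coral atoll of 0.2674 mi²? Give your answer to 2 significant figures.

z = ln(13/10) / ln(49.17/8.565) = 0.2624 / 1.7476 = 0.1501
c = 10 / 8.565^0.1501 = 10 / 1.38 = 7.244
S₃ = 7.244 × 0.2674^0.1501 = 7.244 × 0.8204 ≈ 5.943

5.9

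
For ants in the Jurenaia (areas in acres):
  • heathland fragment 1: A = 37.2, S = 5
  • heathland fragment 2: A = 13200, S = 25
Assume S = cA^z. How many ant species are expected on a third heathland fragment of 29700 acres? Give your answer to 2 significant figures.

31

z = ln(25/5) / ln(13200/37.2) = 1.6094 / 5.8717 = 0.2741
c = 5 / 37.2^0.2741 = 5 / 2.695 = 1.856
S₃ = 1.856 × 29700^0.2741 = 1.856 × 16.83 ≈ 31.22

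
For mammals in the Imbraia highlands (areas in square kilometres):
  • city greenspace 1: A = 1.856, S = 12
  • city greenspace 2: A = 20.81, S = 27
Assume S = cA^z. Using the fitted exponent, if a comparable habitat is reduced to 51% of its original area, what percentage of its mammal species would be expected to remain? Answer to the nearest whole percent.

z = ln(27/12) / ln(20.81/1.856) = 0.8109 / 2.4170 = 0.3355
S_new/S_old = (A_new/A_old)^z = 0.51^0.3355 = exp(0.3355 × -0.6733) = 0.7978

80%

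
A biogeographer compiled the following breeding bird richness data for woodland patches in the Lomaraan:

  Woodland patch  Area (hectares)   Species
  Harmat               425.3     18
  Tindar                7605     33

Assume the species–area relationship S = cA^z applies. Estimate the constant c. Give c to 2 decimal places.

5.04

z = ln(S₂/S₁) / ln(A₂/A₁) = ln(33/18) / ln(7605/425.3) = 0.6061 / 2.8838 = 0.2102
c = S₁ / A₁^z = 18 / 425.3^0.2102 = 18 / 3.569 = 5.044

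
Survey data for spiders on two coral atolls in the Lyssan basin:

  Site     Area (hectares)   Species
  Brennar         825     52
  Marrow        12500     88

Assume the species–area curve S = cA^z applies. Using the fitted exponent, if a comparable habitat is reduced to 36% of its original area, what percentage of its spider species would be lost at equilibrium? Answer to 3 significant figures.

z = ln(88/52) / ln(12500/825) = 0.5261 / 2.7181 = 0.1936
S_new/S_old = (A_new/A_old)^z = 0.36^0.1936 = exp(0.1936 × -1.0217) = 0.8206
Fraction lost = 1 − 0.8206 = 0.1794

17.9%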